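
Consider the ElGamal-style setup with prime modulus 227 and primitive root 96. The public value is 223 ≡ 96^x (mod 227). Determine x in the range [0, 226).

51

Baby-step giant-step with m = ceil(sqrt(226)) = 16.
Baby table (96^j mod 227 for j=0..15):
  0:1  1:96  2:136  3:117  4:109  5:22  6:69  7:41
  8:77  9:128  10:30  11:156  12:221  13:105  14:92  15:206
Giant step factor: 96^(-16) ≡ 185 (mod 227).
Scan 223·185^i mod 227 for i = 0, 1, …:
  i=0: 223   i=1: 168   i=2: 208   i=3: 117
Match at i=3, j=3: x = 3·16 + 3 = 51.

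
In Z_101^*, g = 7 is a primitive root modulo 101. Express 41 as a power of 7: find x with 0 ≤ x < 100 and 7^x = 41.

Baby-step giant-step with m = ceil(sqrt(100)) = 10.
Baby table (7^j mod 101 for j=0..9):
  0:1  1:7  2:49  3:40  4:78  5:41  6:85  7:90
  8:24  9:67
Giant step factor: 7^(-10) ≡ 14 (mod 101).
Scan 41·14^i mod 101 for i = 0, 1, …:
  i=0: 41
Match at i=0, j=5: x = 0·10 + 5 = 5.

5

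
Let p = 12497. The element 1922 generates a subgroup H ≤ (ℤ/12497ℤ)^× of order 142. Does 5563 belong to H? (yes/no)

no

5563 ∈ ⟨1922⟩ iff 5563^142 ≡ 1 (mod 12497), since |⟨1922⟩| = 142.
5563^142 mod 12497 = 1394.
Since 1394 ≠ 1, 5563 does not lie in the subgroup.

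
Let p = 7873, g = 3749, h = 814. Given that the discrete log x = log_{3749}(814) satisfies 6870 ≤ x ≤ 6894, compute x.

6880

Compute 3749^6870 mod 7873 = 5509, then multiply by 3749 repeatedly:
  3749^6870=5509  3749^6871=2362  3749^6872=5886  3749^6873=6468  3749^6874=7565
  3749^6875=2639  3749^6876=5123  3749^6877=3880  3749^6878=4689  3749^6879=6525
  3749^6880=814
Found 814 at exponent 6880.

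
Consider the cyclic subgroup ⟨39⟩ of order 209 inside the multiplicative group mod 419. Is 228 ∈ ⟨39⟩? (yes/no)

no

228 ∈ ⟨39⟩ iff 228^209 ≡ 1 (mod 419), since |⟨39⟩| = 209.
228^209 mod 419 = 418.
Since 418 ≠ 1, 228 does not lie in the subgroup.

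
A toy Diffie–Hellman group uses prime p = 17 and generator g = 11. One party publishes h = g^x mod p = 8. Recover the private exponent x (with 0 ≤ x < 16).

6

Successive powers of 11 modulo 17:
  11^0=1  11^1=11  11^2=2  11^3=5  11^4=4  11^5=10
  11^6=8
So 11^6 ≡ 8 (mod 17), giving x = 6.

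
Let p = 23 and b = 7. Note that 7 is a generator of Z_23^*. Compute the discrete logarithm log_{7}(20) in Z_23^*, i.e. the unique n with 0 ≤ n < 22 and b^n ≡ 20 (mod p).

Successive powers of 7 modulo 23:
  7^0=1  7^1=7  7^2=3  7^3=21  7^4=9  7^5=17
  7^6=4  7^7=5  7^8=12  7^9=15  7^10=13  7^11=22
  7^12=16  7^13=20
So 7^13 ≡ 20 (mod 23), giving n = 13.

13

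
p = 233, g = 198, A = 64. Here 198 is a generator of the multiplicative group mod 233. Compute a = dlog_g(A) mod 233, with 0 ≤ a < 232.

136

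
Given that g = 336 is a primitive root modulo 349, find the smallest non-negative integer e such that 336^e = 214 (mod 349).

Baby-step giant-step with m = ceil(sqrt(348)) = 19.
Baby table (336^j mod 349 for j=0..18):
  0:1  1:336  2:169  3:246  4:292  5:43  6:139  7:287
  8:108  9:341  10:104  11:44  12:126  13:107  14:5  15:284
  16:147  17:183  18:64
Giant step factor: 336^(-19) ≡ 237 (mod 349).
Scan 214·237^i mod 349 for i = 0, 1, …:
  i=0: 214   i=1: 113   i=2: 257   i=3: 183
Match at i=3, j=17: e = 3·19 + 17 = 74.

74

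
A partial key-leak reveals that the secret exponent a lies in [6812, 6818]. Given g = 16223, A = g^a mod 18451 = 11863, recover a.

6817

Compute 16223^6812 mod 18451 = 1475, then multiply by 16223 repeatedly:
  16223^6812=1475  16223^6813=16429  16223^6814=2972  16223^6815=2293  16223^6816=2123
  16223^6817=11863
Found 11863 at exponent 6817.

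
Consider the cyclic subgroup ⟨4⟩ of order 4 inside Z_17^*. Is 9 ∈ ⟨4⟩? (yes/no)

no

⟨4⟩ has order 4; its elements mod 17 are {1, 4, 13, 16}.
9 is not in this set.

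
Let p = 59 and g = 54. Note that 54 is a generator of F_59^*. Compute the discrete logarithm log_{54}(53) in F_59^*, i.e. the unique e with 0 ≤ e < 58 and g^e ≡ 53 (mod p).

52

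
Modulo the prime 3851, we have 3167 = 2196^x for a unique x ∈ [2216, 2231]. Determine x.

2227

Compute 2196^2216 mod 3851 = 3449, then multiply by 2196 repeatedly:
  2196^2216=3449  2196^2217=2938  2196^2218=1423  2196^2219=1747  2196^2220=816
  2196^2221=1221  2196^2222=1020  2196^2223=2489  2196^2224=1275  2196^2225=223
  2196^2226=631  2196^2227=3167
Found 3167 at exponent 2227.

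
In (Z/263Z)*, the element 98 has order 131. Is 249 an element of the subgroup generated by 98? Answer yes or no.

yes

249 ∈ ⟨98⟩ iff 249^131 ≡ 1 (mod 263), since |⟨98⟩| = 131.
249^131 mod 263 = 1.
Since 1 = 1, 249 lies in the subgroup.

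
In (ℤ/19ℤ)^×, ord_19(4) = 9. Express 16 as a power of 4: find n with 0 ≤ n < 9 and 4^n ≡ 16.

2

Successive powers of 4 modulo 19:
  4^0=1  4^1=4  4^2=16
So 4^2 ≡ 16 (mod 19), giving n = 2.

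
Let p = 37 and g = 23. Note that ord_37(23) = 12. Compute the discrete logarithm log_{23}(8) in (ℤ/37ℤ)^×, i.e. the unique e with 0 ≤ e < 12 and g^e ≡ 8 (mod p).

5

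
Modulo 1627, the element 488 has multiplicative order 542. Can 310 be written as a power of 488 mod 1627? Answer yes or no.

310 ∈ ⟨488⟩ iff 310^542 ≡ 1 (mod 1627), since |⟨488⟩| = 542.
310^542 mod 1627 = 1362.
Since 1362 ≠ 1, 310 does not lie in the subgroup.

no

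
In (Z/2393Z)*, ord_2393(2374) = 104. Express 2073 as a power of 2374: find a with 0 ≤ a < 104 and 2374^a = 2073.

55

Baby-step giant-step with m = ceil(sqrt(104)) = 11.
Baby table (2374^j mod 2393 for j=0..10):
  0:1  1:2374  2:361  3:320  4:1099  5:656  6:1894  7:2302
  8:1729  9:651  10:1989
Giant step factor: 2374^(-11) ≡ 2263 (mod 2393).
Scan 2073·2263^i mod 2393 for i = 0, 1, …:
  i=0: 2073   i=1: 919   i=2: 180   i=3: 530
  i=4: 497   i=5: 1
Match at i=5, j=0: a = 5·11 + 0 = 55.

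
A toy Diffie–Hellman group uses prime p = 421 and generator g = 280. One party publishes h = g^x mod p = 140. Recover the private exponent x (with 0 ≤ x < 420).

38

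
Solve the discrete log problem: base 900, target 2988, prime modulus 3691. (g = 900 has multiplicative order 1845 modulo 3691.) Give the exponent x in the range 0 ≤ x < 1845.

500

Baby-step giant-step with m = ceil(sqrt(1845)) = 43.
Baby table (900^j mod 3691 for j=0..42):
  0:1  1:900  2:1671  3:1663  4:1845  5:3241  6:1010  7:1014
  8:923  9:225  10:3186  11:3184  12:1384  13:1733  14:2098  15:2099
  16:2999  17:979  18:2642  19:796  20:346  21:1356  22:2370  23:3293
  24:3518  25:3013  26:2506  27:199  28:1932  29:339  30:2438  31:1746
  32:2725  33:1676  34:2472  35:2818  36:483  37:2853  38:2455  39:2282
  40:1604  41:419  42:618
Giant step factor: 900^(-43) ≡ 2300 (mod 3691).
Scan 2988·2300^i mod 3691 for i = 0, 1, …:
  i=0: 2988   i=1: 3449   i=2: 741   i=3: 2749
  i=4: 17   i=5: 2190   i=6: 2476   i=7: 3278
  i=8: 2378   i=9: 3029   i=10: 1783   i=11: 199
Match at i=11, j=27: x = 11·43 + 27 = 500.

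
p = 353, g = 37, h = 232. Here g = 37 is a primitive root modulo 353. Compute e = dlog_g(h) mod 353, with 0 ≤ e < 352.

312

Baby-step giant-step with m = ceil(sqrt(352)) = 19.
Baby table (37^j mod 353 for j=0..18):
  0:1  1:37  2:310  3:174  4:84  5:284  6:271  7:143
  8:349  9:205  10:172  11:10  12:17  13:276  14:328  15:134
  16:16  17:239  18:18
Giant step factor: 37^(-19) ≡ 150 (mod 353).
Scan 232·150^i mod 353 for i = 0, 1, …:
  i=0: 232   i=1: 206   i=2: 189   i=3: 110
  i=4: 262   i=5: 117   i=6: 253   i=7: 179
  i=8: 22   i=9: 123     …   i=15: 160
  i=16: 349
Match at i=16, j=8: e = 16·19 + 8 = 312.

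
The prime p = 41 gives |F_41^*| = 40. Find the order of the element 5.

20

The order of 5 must divide p − 1 = 40 = 2^3 · 5.
Divisors: 1, 2, 4, 5, 8, 10, 20, 40.
Check each in increasing order: 5^1 ≡ 5;  5^2 ≡ 25;  5^4 ≡ 10;  5^5 ≡ 9;  5^8 ≡ 18;  5^10 ≡ 40;  5^20 ≡ 1.
Smallest exponent giving 1 is 20.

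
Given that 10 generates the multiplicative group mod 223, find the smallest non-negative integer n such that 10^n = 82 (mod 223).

216

Baby-step giant-step with m = ceil(sqrt(222)) = 15.
Baby table (10^j mod 223 for j=0..14):
  0:1  1:10  2:100  3:108  4:188  5:96  6:68  7:11
  8:110  9:208  10:73  11:61  12:164  13:79  14:121
Giant step factor: 10^(-15) ≡ 54 (mod 223).
Scan 82·54^i mod 223 for i = 0, 1, …:
  i=0: 82   i=1: 191   i=2: 56   i=3: 125
  i=4: 60   i=5: 118   i=6: 128   i=7: 222
  i=8: 169   i=9: 206     …   i=13: 216
  i=14: 68
Match at i=14, j=6: n = 14·15 + 6 = 216.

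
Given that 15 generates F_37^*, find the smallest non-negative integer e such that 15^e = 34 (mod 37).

20

Successive powers of 15 modulo 37:
  15^0=1  15^1=15  15^2=3  15^3=8  15^4=9  15^5=24
  15^6=27  15^7=35  15^8=7  15^9=31  15^10=21  15^11=19
  15^12=26  15^13=20  15^14=4  15^15=23  15^16=12  15^17=32
  15^18=36  15^19=22  15^20=34
So 15^20 ≡ 34 (mod 37), giving e = 20.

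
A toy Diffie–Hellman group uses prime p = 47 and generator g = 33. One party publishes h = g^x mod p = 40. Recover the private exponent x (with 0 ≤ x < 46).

Baby-step giant-step with m = ceil(sqrt(46)) = 7.
Baby table (33^j mod 47 for j=0..6):
  0:1  1:33  2:8  3:29  4:17  5:44  6:42
Giant step factor: 33^(-7) ≡ 45 (mod 47).
Scan 40·45^i mod 47 for i = 0, 1, …:
  i=0: 40   i=1: 14   i=2: 19   i=3: 9
  i=4: 29
Match at i=4, j=3: x = 4·7 + 3 = 31.

31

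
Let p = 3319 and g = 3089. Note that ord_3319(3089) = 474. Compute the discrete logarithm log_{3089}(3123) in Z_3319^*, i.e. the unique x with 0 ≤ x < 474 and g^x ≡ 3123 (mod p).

325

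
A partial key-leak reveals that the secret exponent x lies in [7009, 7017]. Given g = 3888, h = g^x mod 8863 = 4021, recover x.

7013

Compute 3888^7009 mod 8863 = 5792, then multiply by 3888 repeatedly:
  3888^7009=5792  3888^7010=7276  3888^7011=7255  3888^7012=5374  3888^7013=4021
Found 4021 at exponent 7013.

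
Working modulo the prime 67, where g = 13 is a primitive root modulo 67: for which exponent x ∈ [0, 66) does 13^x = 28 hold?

Baby-step giant-step with m = ceil(sqrt(66)) = 9.
Baby table (13^j mod 67 for j=0..8):
  0:1  1:13  2:35  3:53  4:19  5:46  6:62  7:2
  8:26
Giant step factor: 13^(-9) ≡ 45 (mod 67).
Scan 28·45^i mod 67 for i = 0, 1, …:
  i=0: 28   i=1: 54   i=2: 18   i=3: 6
  i=4: 2
Match at i=4, j=7: x = 4·9 + 7 = 43.

43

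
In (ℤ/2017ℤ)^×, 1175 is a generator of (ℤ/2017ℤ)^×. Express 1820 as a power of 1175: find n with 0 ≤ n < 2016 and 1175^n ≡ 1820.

Baby-step giant-step with m = ceil(sqrt(2016)) = 45.
Baby table (1175^j mod 2017 for j=0..44):
  0:1  1:1175  2:997  3:1615  4:1645  5:589  6:244  7:286
  8:1228  9:745  10:2014  11:509  12:1043  13:1206  14:1116  15:250
  16:1285  17:1159  18:350  19:1799  20:9  21:490  22:905  23:416
  24:686  25:1267  26:179  27:557  28:967  29:654  30:1990  31:547
  32:1319  33:769  34:1976  35:233  36:1480  37:346  38:1133  39:55
  40:81  41:376  42:77  43:1727  44:123
Giant step factor: 1175^(-45) ≡ 479 (mod 2017).
Scan 1820·479^i mod 2017 for i = 0, 1, …:
  i=0: 1820   i=1: 436   i=2: 1093   i=3: 1144
  i=4: 1369   i=5: 226   i=6: 1353   i=7: 630
  i=8: 1237   i=9: 1542     …   i=43: 743
  i=44: 905
Match at i=44, j=22: n = 44·45 + 22 = 2002.

2002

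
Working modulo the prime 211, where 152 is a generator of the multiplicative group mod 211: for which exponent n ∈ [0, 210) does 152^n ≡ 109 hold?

144

Baby-step giant-step with m = ceil(sqrt(210)) = 15.
Baby table (152^j mod 211 for j=0..14):
  0:1  1:152  2:105  3:135  4:53  5:38  6:79  7:192
  8:66  9:115  10:178  11:48  12:122  13:187  14:150
Giant step factor: 152^(-15) ≡ 88 (mod 211).
Scan 109·88^i mod 211 for i = 0, 1, …:
  i=0: 109   i=1: 97   i=2: 96   i=3: 8
  i=4: 71   i=5: 129   i=6: 169   i=7: 102
  i=8: 114   i=9: 115
Match at i=9, j=9: n = 9·15 + 9 = 144.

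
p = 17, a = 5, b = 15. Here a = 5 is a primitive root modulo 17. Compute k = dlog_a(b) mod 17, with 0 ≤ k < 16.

Successive powers of 5 modulo 17:
  5^0=1  5^1=5  5^2=8  5^3=6  5^4=13  5^5=14
  5^6=2  5^7=10  5^8=16  5^9=12  5^10=9  5^11=11
  5^12=4  5^13=3  5^14=15
So 5^14 ≡ 15 (mod 17), giving k = 14.

14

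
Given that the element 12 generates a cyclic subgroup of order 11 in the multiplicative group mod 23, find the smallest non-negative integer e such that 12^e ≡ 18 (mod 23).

Successive powers of 12 modulo 23:
  12^0=1  12^1=12  12^2=6  12^3=3  12^4=13  12^5=18
So 12^5 ≡ 18 (mod 23), giving e = 5.

5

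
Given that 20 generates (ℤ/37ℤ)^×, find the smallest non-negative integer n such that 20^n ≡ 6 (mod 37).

27

Successive powers of 20 modulo 37:
  20^0=1  20^1=20  20^2=30  20^3=8  20^4=12  20^5=18
  20^6=27  20^7=22  20^8=33  20^9=31  20^10=28  20^11=5
  20^12=26  20^13=2  20^14=3  20^15=23  20^16=16  20^17=24
  20^18=36  20^19=17  20^20=7  20^21=29  20^22=25  20^23=19
  20^24=10  20^25=15  20^26=4  20^27=6
So 20^27 ≡ 6 (mod 37), giving n = 27.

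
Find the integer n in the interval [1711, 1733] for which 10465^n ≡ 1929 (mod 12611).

Compute 10465^1711 mod 12611 = 502, then multiply by 10465 repeatedly:
  10465^1711=502  10465^1712=7254  10465^1713=7501  10465^1714=7101  10465^1715=7953
  10465^1716=8156  10465^1717=1292  10465^1718=1788  10465^1719=9307  10465^1720=3002
  10465^1721=1929
Found 1929 at exponent 1721.

1721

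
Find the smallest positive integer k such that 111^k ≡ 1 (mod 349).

87

The order of 111 must divide p − 1 = 348 = 2^2 · 3 · 29.
Divisors: 1, 2, 3, 4, 6, 12, 29, 58, 87, 116, 174, 348.
Check each in increasing order: 111^1 ≡ 111;  111^2 ≡ 106;  111^3 ≡ 249;  111^4 ≡ 68;  111^6 ≡ 228;  111^12 ≡ 332;  111^29 ≡ 122;  111^58 ≡ 226;  111^87 ≡ 1.
Smallest exponent giving 1 is 87.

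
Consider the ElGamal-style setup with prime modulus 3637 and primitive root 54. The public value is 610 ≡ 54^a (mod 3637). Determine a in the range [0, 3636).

Baby-step giant-step with m = ceil(sqrt(3636)) = 61.
Baby table (54^j mod 3637 for j=0..60):
  0:1  1:54  2:2916  3:1073  4:3387  5:1048  6:2037  7:888
  8:671  9:3501  10:3567  11:3494  12:3189  13:1267  14:2952  15:3017
  16:2890  17:3306  18:311  19:2246  20:1263  21:2736  22:2264  23:2235
  24:669  25:3393  26:1372  27:1348  28:52  29:2808  30:2515  31:1241
  32:1548  33:3578  34:451  35:2532  36:2159  37:202  38:3634  39:3475
  40:2163  41:418  42:750  43:493  44:1163  45:973  46:1624  47:408
  48:210  49:429  50:1344  51:3473  52:2055  53:1860  54:2241  55:993
  56:2704  57:536  58:3485  59:2703  60:482
Giant step factor: 54^(-61) ≡ 3164 (mod 3637).
Scan 610·3164^i mod 3637 for i = 0, 1, …:
  i=0: 610   i=1: 2430   i=2: 3539   i=3: 2710
  i=4: 2031   i=5: 3142   i=6: 1367   i=7: 795
  i=8: 2213   i=9: 707     …   i=21: 3021
  i=22: 408
Match at i=22, j=47: a = 22·61 + 47 = 1389.

1389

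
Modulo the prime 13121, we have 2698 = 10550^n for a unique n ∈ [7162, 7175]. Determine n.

Compute 10550^7162 mod 13121 = 2698, then multiply by 10550 repeatedly:
  10550^7162=2698
Found 2698 at exponent 7162.

7162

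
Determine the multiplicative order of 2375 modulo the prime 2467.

The order of 2375 must divide p − 1 = 2466 = 2 · 3^2 · 137.
Divisors: 1, 2, 3, 6, 9, 18, 137, 274, 411, 822, 1233, 2466.
Check each in increasing order: 2375^1 ≡ 2375;  2375^2 ≡ 1063;  2375^3 ≡ 884;  2375^6 ≡ 1884;  2375^9 ≡ 231;  2375^18 ≡ 1554;  2375^137 ≡ 1.
Smallest exponent giving 1 is 137.

137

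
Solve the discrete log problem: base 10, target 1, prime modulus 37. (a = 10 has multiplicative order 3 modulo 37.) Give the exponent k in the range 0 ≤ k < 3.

0

Successive powers of 10 modulo 37:
  10^0=1
So 10^0 ≡ 1 (mod 37), giving k = 0.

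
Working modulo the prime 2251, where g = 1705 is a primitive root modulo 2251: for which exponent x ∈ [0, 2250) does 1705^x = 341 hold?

Baby-step giant-step with m = ceil(sqrt(2250)) = 48.
Baby table (1705^j mod 2251 for j=0..47):
  0:1  1:1705  2:984  3:725  4:326  5:2084  6:1142  7:2246
  8:479  9:1833  10:877  11:621  12:835  13:1043  14:25  15:2107
  16:2090  17:117  18:1397  19:327  20:1538  21:2126  22:720  23:805
  24:1666  25:2019  26:616  27:1314  28:625  29:902  30:477  31:674
  32:1160  33:1422  34:183  35:1377  36:2243  37:2117  38:1132  39:953
  40:1894  41:1336  42:2119  43:40  44:670  45:1093  46:1988  47:1785
Giant step factor: 1705^(-48) ≡ 2066 (mod 2251).
Scan 341·2066^i mod 2251 for i = 0, 1, …:
  i=0: 341   i=1: 2194   i=2: 1541   i=3: 792
  i=4: 2046   i=5: 1909   i=6: 242   i=7: 250
  i=8: 1021   i=9: 199     …   i=22: 743
  i=23: 2107
Match at i=23, j=15: x = 23·48 + 15 = 1119.

1119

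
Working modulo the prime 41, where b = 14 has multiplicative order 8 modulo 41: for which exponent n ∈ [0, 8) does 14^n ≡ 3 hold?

7

Successive powers of 14 modulo 41:
  14^0=1  14^1=14  14^2=32  14^3=38  14^4=40  14^5=27
  14^6=9  14^7=3
So 14^7 ≡ 3 (mod 41), giving n = 7.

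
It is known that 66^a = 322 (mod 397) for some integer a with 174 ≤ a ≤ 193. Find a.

178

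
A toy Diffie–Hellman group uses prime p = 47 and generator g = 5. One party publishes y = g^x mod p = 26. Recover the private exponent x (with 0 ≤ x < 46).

Successive powers of 5 modulo 47:
  5^0=1  5^1=5  5^2=25  5^3=31  5^4=14  5^5=23
  5^6=21  5^7=11  5^8=8  5^9=40  5^10=12  5^11=13
  5^12=18  5^13=43  5^14=27  5^15=41  5^16=17  5^17=38
  5^18=2  5^19=10  5^20=3  5^21=15  5^22=28  5^23=46
  5^24=42  5^25=22  5^26=16  5^27=33  5^28=24  5^29=26
So 5^29 ≡ 26 (mod 47), giving x = 29.

29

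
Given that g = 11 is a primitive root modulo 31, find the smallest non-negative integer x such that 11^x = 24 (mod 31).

Successive powers of 11 modulo 31:
  11^0=1  11^1=11  11^2=28  11^3=29  11^4=9  11^5=6
  11^6=4  11^7=13  11^8=19  11^9=23  11^10=5  11^11=24
So 11^11 ≡ 24 (mod 31), giving x = 11.

11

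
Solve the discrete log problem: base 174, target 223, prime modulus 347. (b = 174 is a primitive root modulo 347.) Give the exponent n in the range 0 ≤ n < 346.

117

Baby-step giant-step with m = ceil(sqrt(346)) = 19.
Baby table (174^j mod 347 for j=0..18):
  0:1  1:174  2:87  3:217  4:282  5:141  6:244  7:122
  8:61  9:204  10:102  11:51  12:199  13:273  14:310  15:155
  16:251  17:299  18:323
Giant step factor: 174^(-19) ≡ 318 (mod 347).
Scan 223·318^i mod 347 for i = 0, 1, …:
  i=0: 223   i=1: 126   i=2: 163   i=3: 131
  i=4: 18   i=5: 172   i=6: 217
Match at i=6, j=3: n = 6·19 + 3 = 117.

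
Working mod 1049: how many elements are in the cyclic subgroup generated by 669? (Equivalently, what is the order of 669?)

524

The order of 669 must divide p − 1 = 1048 = 2^3 · 131.
Divisors: 1, 2, 4, 8, 131, 262, 524, 1048.
Check each in increasing order: 669^1 ≡ 669;  669^2 ≡ 687;  669^4 ≡ 968;  669^8 ≡ 267;  669^131 ≡ 426;  669^262 ≡ 1048;  669^524 ≡ 1.
Smallest exponent giving 1 is 524.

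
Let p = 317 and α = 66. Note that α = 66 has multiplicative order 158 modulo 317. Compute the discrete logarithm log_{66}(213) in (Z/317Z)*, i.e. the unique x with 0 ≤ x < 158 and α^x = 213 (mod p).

Baby-step giant-step with m = ceil(sqrt(158)) = 13.
Baby table (66^j mod 317 for j=0..12):
  0:1  1:66  2:235  3:294  4:67  5:301  6:212  7:44
  8:51  9:196  10:256  11:95  12:247
Giant step factor: 66^(-13) ≡ 263 (mod 317).
Scan 213·263^i mod 317 for i = 0, 1, …:
  i=0: 213   i=1: 227   i=2: 105   i=3: 36
  i=4: 275   i=5: 49   i=6: 207   i=7: 234
  i=8: 44
Match at i=8, j=7: x = 8·13 + 7 = 111.

111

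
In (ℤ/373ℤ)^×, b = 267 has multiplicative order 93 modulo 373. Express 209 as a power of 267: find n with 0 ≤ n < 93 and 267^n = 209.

Baby-step giant-step with m = ceil(sqrt(93)) = 10.
Baby table (267^j mod 373 for j=0..9):
  0:1  1:267  2:46  3:346  4:251  5:250  6:356  7:310
  8:337  9:86
Giant step factor: 267^(-10) ≡ 257 (mod 373).
Scan 209·257^i mod 373 for i = 0, 1, …:
  i=0: 209   i=1: 1
Match at i=1, j=0: n = 1·10 + 0 = 10.

10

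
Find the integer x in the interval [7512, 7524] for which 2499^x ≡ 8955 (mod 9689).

7517

Compute 2499^7512 mod 9689 = 6796, then multiply by 2499 repeatedly:
  2499^7512=6796  2499^7513=8076  2499^7514=9426  2499^7515=1615  2499^7516=5261
  2499^7517=8955
Found 8955 at exponent 7517.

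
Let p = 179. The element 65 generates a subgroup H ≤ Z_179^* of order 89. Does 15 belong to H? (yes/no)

15 ∈ ⟨65⟩ iff 15^89 ≡ 1 (mod 179), since |⟨65⟩| = 89.
15^89 mod 179 = 1.
Since 1 = 1, 15 lies in the subgroup.

yes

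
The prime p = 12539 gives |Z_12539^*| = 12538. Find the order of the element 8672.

12538

The order of 8672 must divide p − 1 = 12538 = 2 · 6269.
Divisors: 1, 2, 6269, 12538.
Check each in increasing order: 8672^1 ≡ 8672;  8672^2 ≡ 7201;  8672^6269 ≡ 12538;  8672^12538 ≡ 1.
Smallest exponent giving 1 is 12538.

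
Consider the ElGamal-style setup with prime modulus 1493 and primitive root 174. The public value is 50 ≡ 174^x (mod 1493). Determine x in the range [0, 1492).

281

Baby-step giant-step with m = ceil(sqrt(1492)) = 39.
Baby table (174^j mod 1493 for j=0..38):
  0:1  1:174  2:416  3:720  4:1361  5:920  6:329  7:512
  8:1001  9:986  10:1362  11:1094  12:745  13:1232  14:869  15:413
  16:198  17:113  18:253  19:725  20:738  21:14  22:943  23:1345
  24:1122  25:1138  26:936  27:127  28:1196  29:577  30:367  31:1152
  32:386  33:1472  34:825  35:222  36:1303  37:1279  38:89
Giant step factor: 174^(-39) ≡ 674 (mod 1493).
Scan 50·674^i mod 1493 for i = 0, 1, …:
  i=0: 50   i=1: 854   i=2: 791   i=3: 133
  i=4: 62   i=5: 1477   i=6: 1160   i=7: 1001
Match at i=7, j=8: x = 7·39 + 8 = 281.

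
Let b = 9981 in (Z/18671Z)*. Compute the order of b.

9335

The order of 9981 must divide p − 1 = 18670 = 2 · 5 · 1867.
Divisors: 1, 2, 5, 10, 1867, 3734, 9335, 18670.
Check each in increasing order: 9981^1 ≡ 9981;  9981^2 ≡ 10576;  9981^5 ≡ 12512;  9981^10 ≡ 12480;  9981^1867 ≡ 13231;  9981^3734 ≡ 65;  9981^9335 ≡ 1.
Smallest exponent giving 1 is 9335.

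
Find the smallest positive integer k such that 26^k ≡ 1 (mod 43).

42

The order of 26 must divide p − 1 = 42 = 2 · 3 · 7.
Divisors: 1, 2, 3, 6, 7, 14, 21, 42.
Check each in increasing order: 26^1 ≡ 26;  26^2 ≡ 31;  26^3 ≡ 32;  26^6 ≡ 35;  26^7 ≡ 7;  26^14 ≡ 6;  26^21 ≡ 42;  26^42 ≡ 1.
Smallest exponent giving 1 is 42.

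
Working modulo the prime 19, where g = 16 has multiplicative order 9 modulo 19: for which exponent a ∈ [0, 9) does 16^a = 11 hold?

Successive powers of 16 modulo 19:
  16^0=1  16^1=16  16^2=9  16^3=11
So 16^3 ≡ 11 (mod 19), giving a = 3.

3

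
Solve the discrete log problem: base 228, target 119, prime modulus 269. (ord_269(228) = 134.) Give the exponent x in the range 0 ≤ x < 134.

Successive powers of 228 modulo 269:
  228^0=1  228^1=228  228^2=67  228^3=212  228^4=185  228^5=216
  228^6=21  228^7=215  228^8=62  228^9=148  228^10=119
So 228^10 ≡ 119 (mod 269), giving x = 10.

10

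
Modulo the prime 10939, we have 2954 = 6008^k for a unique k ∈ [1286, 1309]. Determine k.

1292

Compute 6008^1286 mod 10939 = 4165, then multiply by 6008 repeatedly:
  6008^1286=4165  6008^1287=5827  6008^1288=3816  6008^1289=9323  6008^1290=4904
  6008^1291=4505  6008^1292=2954
Found 2954 at exponent 1292.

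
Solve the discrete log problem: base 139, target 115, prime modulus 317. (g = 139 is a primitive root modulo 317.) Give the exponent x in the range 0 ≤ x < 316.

Baby-step giant-step with m = ceil(sqrt(316)) = 18.
Baby table (139^j mod 317 for j=0..17):
  0:1  1:139  2:301  3:312  4:256  5:80  6:25  7:305
  8:234  9:192  10:60  11:98  12:308  13:17  14:144  15:45
  16:232  17:231
Giant step factor: 139^(-18) ≡ 286 (mod 317).
Scan 115·286^i mod 317 for i = 0, 1, …:
  i=0: 115   i=1: 239   i=2: 199   i=3: 171
  i=4: 88   i=5: 125   i=6: 246   i=7: 299
  i=8: 241   i=9: 137     …   i=13: 69
  i=14: 80
Match at i=14, j=5: x = 14·18 + 5 = 257.

257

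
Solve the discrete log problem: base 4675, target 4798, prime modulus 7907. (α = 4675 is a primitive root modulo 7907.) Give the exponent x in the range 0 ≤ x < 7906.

Baby-step giant-step with m = ceil(sqrt(7906)) = 89.
Baby table (4675^j mod 7907 for j=0..88):
  0:1  1:4675  2:677  3:2175  4:7630  5:1773  6:2239  7:6364
  8:5566  9:7020  10:4450  11:433  12:83  13:582  14:842  15:6571
  16:730  17:4833  18:3976  19:6350  20:3372  21:5449  22:5628  23:4311
  24:6889  25:864  26:6630  27:7717  28:5241  29:5789  30:5821  31:5188
  32:3131  33:1568  34:611  35:1998  36:2483  37:549  38:4707  39:44
  40:118  41:6067  42:816  43:3626  44:6849  45:3632  46:3271  47:7694
  48:507  49:6032  50:3238  51:3652  52:1887  53:5420  54:4472  55:492
  56:7070  57:990  58:2655  59:6042  60:2546  61:2515  62:7823  63:2650
  64:6388  65:7068  66:7454  67:1301  68:1692  69:3100  70:6876  71:3345
  72:5736  73:3163  74:935  75:6461  76:435  77:1526  78:1936  79:5192
  80:6017  81:4276  82:1404  83:890  84:1668  85:1598  86:6442  87:6494
  88:4477
Giant step factor: 4675^(-89) ≡ 1029 (mod 7907).
Scan 4798·1029^i mod 7907 for i = 0, 1, …:
  i=0: 4798   i=1: 3174   i=2: 455   i=3: 1682
  i=4: 7052   i=5: 5789
Match at i=5, j=29: x = 5·89 + 29 = 474.

474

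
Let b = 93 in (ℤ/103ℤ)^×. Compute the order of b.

17

The order of 93 must divide p − 1 = 102 = 2 · 3 · 17.
Divisors: 1, 2, 3, 6, 17, 34, 51, 102.
Check each in increasing order: 93^1 ≡ 93;  93^2 ≡ 100;  93^3 ≡ 30;  93^6 ≡ 76;  93^17 ≡ 1.
Smallest exponent giving 1 is 17.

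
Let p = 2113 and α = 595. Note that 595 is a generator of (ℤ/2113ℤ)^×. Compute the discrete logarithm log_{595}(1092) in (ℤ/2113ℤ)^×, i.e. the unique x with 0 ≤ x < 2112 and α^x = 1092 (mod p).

Baby-step giant-step with m = ceil(sqrt(2112)) = 46.
Baby table (595^j mod 2113 for j=0..45):
  0:1  1:595  2:1154  3:2018  4:526  5:246  6:573  7:742
  8:1986  9:503  10:1352  11:1500  12:814  13:453  14:1184  15:851
  16:1338  17:1622  18:1562  19:1783  20:159  21:1633  22:1768  23:1799
  24:1227  25:1080  26:248  27:1763  28:937  29:1796  30:1555  31:1844
  32:533  33:185  34:199  35:77  36:1442  37:112  38:1137  39:355
  40:2038  41:1861  42:83  43:786  44:697  45:567
Giant step factor: 595^(-46) ≡ 198 (mod 2113).
Scan 1092·198^i mod 2113 for i = 0, 1, …:
  i=0: 1092   i=1: 690   i=2: 1388   i=3: 134
  i=4: 1176   i=5: 418   i=6: 357   i=7: 957
  i=8: 1429   i=9: 1913     …   i=26: 172
  i=27: 248
Match at i=27, j=26: x = 27·46 + 26 = 1268.

1268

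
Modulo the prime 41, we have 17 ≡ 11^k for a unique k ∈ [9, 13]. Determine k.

Compute 11^9 mod 41 = 12, then multiply by 11 repeatedly:
  11^9=12  11^10=9  11^11=17
Found 17 at exponent 11.

11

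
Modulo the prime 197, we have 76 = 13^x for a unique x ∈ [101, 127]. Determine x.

116

Compute 13^101 mod 197 = 167, then multiply by 13 repeatedly:
  13^101=167  13^102=4  13^103=52  13^104=85  13^105=120
  13^106=181  13^107=186  13^108=54  13^109=111  13^110=64
  13^111=44  13^112=178  13^113=147  13^114=138  13^115=21
  13^116=76
Found 76 at exponent 116.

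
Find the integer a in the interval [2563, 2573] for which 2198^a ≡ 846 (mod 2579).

2573

Compute 2198^2563 mod 2579 = 695, then multiply by 2198 repeatedly:
  2198^2563=695  2198^2564=842  2198^2565=1573  2198^2566=1594  2198^2567=1330
  2198^2568=1333  2198^2569=190  2198^2570=2401  2198^2571=764  2198^2572=343
  2198^2573=846
Found 846 at exponent 2573.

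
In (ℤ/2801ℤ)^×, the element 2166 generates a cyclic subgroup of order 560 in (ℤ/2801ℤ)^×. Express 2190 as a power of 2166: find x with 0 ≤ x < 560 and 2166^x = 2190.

355

Baby-step giant-step with m = ceil(sqrt(560)) = 24.
Baby table (2166^j mod 2801 for j=0..23):
  0:1  1:2166  2:2682  3:2739  4:156  5:1776  6:1043  7:1532
  8:1928  9:2558  10:250  11:907  12:1061  13:1306  14:2587  15:1442
  16:257  17:2064  18:228  19:872  20:878  21:2670  22:1956  23:1584
Giant step factor: 2166^(-24) ≡ 1555 (mod 2801).
Scan 2190·1555^i mod 2801 for i = 0, 1, …:
  i=0: 2190   i=1: 2235   i=2: 2185   i=3: 62
  i=4: 1176   i=5: 2428   i=6: 2593   i=7: 1476
  i=8: 1161   i=9: 1511     …   i=13: 1456
  i=14: 872
Match at i=14, j=19: x = 14·24 + 19 = 355.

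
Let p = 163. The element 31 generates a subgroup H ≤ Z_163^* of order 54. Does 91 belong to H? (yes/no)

no

91 ∈ ⟨31⟩ iff 91^54 ≡ 1 (mod 163), since |⟨31⟩| = 54.
91^54 mod 163 = 104.
Since 104 ≠ 1, 91 does not lie in the subgroup.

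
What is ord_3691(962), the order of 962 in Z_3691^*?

The order of 962 must divide p − 1 = 3690 = 2 · 3^2 · 5 · 41.
Divisors: 1, 2, 3, 5, 6, 9, 10, 15, 18, 30, 41, 45, 82, 90, 123, 205, 246, 369, 410, 615, 738, 1230, 1845, 3690.
Check each in increasing order: 962^1 ≡ 962;  962^2 ≡ 2694;  962^3 ≡ 546;  962^5 ≡ 1906;  962^6 ≡ 2836;  962^9 ≡ 1927;  962^10 ≡ 892;  962^15 ≡ 2292;  962^18 ≡ 183;  962^30 ≡ 971;  962^41 ≡ 1571;  962^45 ≡ 3550;  962^82 ≡ 2453;  962^90 ≡ 1426;  962^123 ≡ 259;  962^205 ≡ 475;  962^246 ≡ 643;  962^369 ≡ 442;  962^410 ≡ 474;  962^615 ≡ 3690;  962^738 ≡ 3432;  962^1230 ≡ 1.
Smallest exponent giving 1 is 1230.

1230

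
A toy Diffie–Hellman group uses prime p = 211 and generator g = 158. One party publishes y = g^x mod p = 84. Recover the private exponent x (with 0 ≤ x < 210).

118

Baby-step giant-step with m = ceil(sqrt(210)) = 15.
Baby table (158^j mod 211 for j=0..14):
  0:1  1:158  2:66  3:89  4:136  5:177  6:114  7:77
  8:139  9:18  10:101  11:133  12:125  13:127  14:21
Giant step factor: 158^(-15) ≡ 40 (mod 211).
Scan 84·40^i mod 211 for i = 0, 1, …:
  i=0: 84   i=1: 195   i=2: 204   i=3: 142
  i=4: 194   i=5: 164   i=6: 19   i=7: 127
Match at i=7, j=13: x = 7·15 + 13 = 118.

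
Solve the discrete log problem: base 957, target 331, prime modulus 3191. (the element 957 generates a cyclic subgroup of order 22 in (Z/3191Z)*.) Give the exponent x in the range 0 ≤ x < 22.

5

Successive powers of 957 modulo 3191:
  957^0=1  957^1=957  957^2=32  957^3=1905  957^4=1024  957^5=331
So 957^5 ≡ 331 (mod 3191), giving x = 5.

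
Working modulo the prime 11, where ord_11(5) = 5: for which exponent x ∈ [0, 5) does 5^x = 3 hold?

2

Successive powers of 5 modulo 11:
  5^0=1  5^1=5  5^2=3
So 5^2 ≡ 3 (mod 11), giving x = 2.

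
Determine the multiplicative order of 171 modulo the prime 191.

The order of 171 must divide p − 1 = 190 = 2 · 5 · 19.
Divisors: 1, 2, 5, 10, 19, 38, 95, 190.
Check each in increasing order: 171^1 ≡ 171;  171^2 ≡ 18;  171^5 ≡ 14;  171^10 ≡ 5;  171^19 ≡ 142;  171^38 ≡ 109;  171^95 ≡ 190;  171^190 ≡ 1.
Smallest exponent giving 1 is 190.

190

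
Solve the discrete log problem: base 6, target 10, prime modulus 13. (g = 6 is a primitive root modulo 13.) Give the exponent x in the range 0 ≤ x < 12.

2

Successive powers of 6 modulo 13:
  6^0=1  6^1=6  6^2=10
So 6^2 ≡ 10 (mod 13), giving x = 2.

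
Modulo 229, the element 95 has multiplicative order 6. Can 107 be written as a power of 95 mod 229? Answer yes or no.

no

⟨95⟩ has order 6; its elements mod 229 are {1, 94, 95, 134, 135, 228}.
107 is not in this set.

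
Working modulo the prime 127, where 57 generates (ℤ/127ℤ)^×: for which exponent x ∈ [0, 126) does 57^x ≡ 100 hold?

66

Baby-step giant-step with m = ceil(sqrt(126)) = 12.
Baby table (57^j mod 127 for j=0..11):
  0:1  1:57  2:74  3:27  4:15  5:93  6:94  7:24
  8:98  9:125  10:13  11:106
Giant step factor: 57^(-12) ≡ 87 (mod 127).
Scan 100·87^i mod 127 for i = 0, 1, …:
  i=0: 100   i=1: 64   i=2: 107   i=3: 38
  i=4: 4   i=5: 94
Match at i=5, j=6: x = 5·12 + 6 = 66.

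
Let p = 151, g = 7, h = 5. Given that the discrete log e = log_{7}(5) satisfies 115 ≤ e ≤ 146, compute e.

Compute 7^115 mod 151 = 135, then multiply by 7 repeatedly:
  7^115=135  7^116=39  7^117=122  7^118=99  7^119=89
  7^120=19  7^121=133  7^122=25  7^123=24  7^124=17
  7^125=119  7^126=78  7^127=93  7^128=47  7^129=27
  7^130=38  7^131=115  7^132=50  7^133=48  7^134=34
  7^135=87  7^136=5
Found 5 at exponent 136.

136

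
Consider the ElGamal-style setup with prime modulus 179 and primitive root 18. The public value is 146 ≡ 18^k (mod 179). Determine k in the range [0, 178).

10

Successive powers of 18 modulo 179:
  18^0=1  18^1=18  18^2=145  18^3=104  18^4=82  18^5=44
  18^6=76  18^7=115  18^8=101  18^9=28  18^10=146
So 18^10 ≡ 146 (mod 179), giving k = 10.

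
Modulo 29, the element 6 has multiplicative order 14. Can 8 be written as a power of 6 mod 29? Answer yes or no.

⟨6⟩ has order 14; its elements mod 29 are {1, 4, 5, 6, 7, 9, 13, 16, 20, 22, 23, 24, 25, 28}.
8 is not in this set.

no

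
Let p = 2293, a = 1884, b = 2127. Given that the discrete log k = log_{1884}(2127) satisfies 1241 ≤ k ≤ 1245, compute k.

Compute 1884^1241 mod 2293 = 2035, then multiply by 1884 repeatedly:
  1884^1241=2035  1884^1242=44  1884^1243=348  1884^1244=2127
Found 2127 at exponent 1244.

1244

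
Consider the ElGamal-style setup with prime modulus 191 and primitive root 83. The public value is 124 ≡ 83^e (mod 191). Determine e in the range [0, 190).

3

Baby-step giant-step with m = ceil(sqrt(190)) = 14.
Baby table (83^j mod 191 for j=0..13):
  0:1  1:83  2:13  3:124  4:169  5:84  6:96  7:137
  8:102  9:62  10:180  11:42  12:48  13:164
Giant step factor: 83^(-14) ≡ 15 (mod 191).
Scan 124·15^i mod 191 for i = 0, 1, …:
  i=0: 124
Match at i=0, j=3: e = 0·14 + 3 = 3.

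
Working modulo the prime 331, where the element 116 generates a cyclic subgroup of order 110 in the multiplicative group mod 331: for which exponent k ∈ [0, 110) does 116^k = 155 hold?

Baby-step giant-step with m = ceil(sqrt(110)) = 11.
Baby table (116^j mod 331 for j=0..10):
  0:1  1:116  2:216  3:231  4:316  5:246  6:70  7:176
  8:225  9:282  10:274
Giant step factor: 116^(-11) ≡ 207 (mod 331).
Scan 155·207^i mod 331 for i = 0, 1, …:
  i=0: 155   i=1: 309   i=2: 80   i=3: 10
  i=4: 84   i=5: 176
Match at i=5, j=7: k = 5·11 + 7 = 62.

62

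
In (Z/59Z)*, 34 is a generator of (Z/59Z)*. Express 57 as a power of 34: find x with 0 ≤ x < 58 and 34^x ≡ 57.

46

Baby-step giant-step with m = ceil(sqrt(58)) = 8.
Baby table (34^j mod 59 for j=0..7):
  0:1  1:34  2:35  3:10  4:45  5:55  6:41  7:37
Giant step factor: 34^(-8) ≡ 28 (mod 59).
Scan 57·28^i mod 59 for i = 0, 1, …:
  i=0: 57   i=1: 3   i=2: 25   i=3: 51
  i=4: 12   i=5: 41
Match at i=5, j=6: x = 5·8 + 6 = 46.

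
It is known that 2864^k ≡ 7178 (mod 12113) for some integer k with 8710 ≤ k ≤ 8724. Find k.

Compute 2864^8710 mod 12113 = 1645, then multiply by 2864 repeatedly:
  2864^8710=1645  2864^8711=11436  2864^8712=11265  2864^8713=6041  2864^8714=4060
  2864^8715=11473  2864^8716=8216  2864^8717=7178
Found 7178 at exponent 8717.

8717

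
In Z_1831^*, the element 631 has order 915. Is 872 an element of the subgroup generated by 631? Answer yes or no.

872 ∈ ⟨631⟩ iff 872^915 ≡ 1 (mod 1831), since |⟨631⟩| = 915.
872^915 mod 1831 = 1.
Since 1 = 1, 872 lies in the subgroup.

yes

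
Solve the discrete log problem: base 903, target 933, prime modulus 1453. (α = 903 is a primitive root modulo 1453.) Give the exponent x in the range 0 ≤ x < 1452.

158

Baby-step giant-step with m = ceil(sqrt(1452)) = 39.
Baby table (903^j mod 1453 for j=0..38):
  0:1  1:903  2:276  3:765  4:620  5:455  6:1119  7:622
  8:808  9:218  10:699  11:595  12:1128  13:31  14:386  15:1291
  16:467  17:331  18:1028  19:1270  20:393  21:347  22:946  23:1327
  24:1009  25:96  26:961  27:342  28:790  29:1400  30:90  31:1355
  32:139  33:559  34:586  35:266  36:453  37:766  38:70
Giant step factor: 903^(-39) ≡ 646 (mod 1453).
Scan 933·646^i mod 1453 for i = 0, 1, …:
  i=0: 933   i=1: 1176   i=2: 1230   i=3: 1242
  i=4: 276
Match at i=4, j=2: x = 4·39 + 2 = 158.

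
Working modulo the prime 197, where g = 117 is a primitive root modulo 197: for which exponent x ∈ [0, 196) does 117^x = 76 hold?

Baby-step giant-step with m = ceil(sqrt(196)) = 14.
Baby table (117^j mod 197 for j=0..13):
  0:1  1:117  2:96  3:3  4:154  5:91  6:9  7:68
  8:76  9:27  10:7  11:31  12:81  13:21
Giant step factor: 117^(-14) ≡ 161 (mod 197).
Scan 76·161^i mod 197 for i = 0, 1, …:
  i=0: 76
Match at i=0, j=8: x = 0·14 + 8 = 8.

8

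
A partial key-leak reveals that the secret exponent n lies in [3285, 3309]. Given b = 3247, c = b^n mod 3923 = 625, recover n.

3308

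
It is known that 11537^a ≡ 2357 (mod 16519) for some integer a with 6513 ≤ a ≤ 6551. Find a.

Compute 11537^6513 mod 16519 = 6154, then multiply by 11537 repeatedly:
  11537^6513=6154  11537^6514=36  11537^6515=2357
Found 2357 at exponent 6515.

6515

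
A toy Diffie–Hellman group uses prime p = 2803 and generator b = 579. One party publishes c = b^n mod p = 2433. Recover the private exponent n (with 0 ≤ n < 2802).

2149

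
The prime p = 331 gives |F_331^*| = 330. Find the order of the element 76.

165

The order of 76 must divide p − 1 = 330 = 2 · 3 · 5 · 11.
Divisors: 1, 2, 3, 5, 6, 10, 11, 15, 22, 30, 33, 55, 66, 110, 165, 330.
Check each in increasing order: 76^1 ≡ 76;  76^2 ≡ 149;  76^3 ≡ 70;  76^5 ≡ 169;  76^6 ≡ 266;  76^10 ≡ 95;  76^11 ≡ 269;  76^15 ≡ 167;  76^22 ≡ 203;  76^30 ≡ 85;  76^33 ≡ 323;  76^55 ≡ 31;  76^66 ≡ 64;  76^110 ≡ 299;  76^165 ≡ 1.
Smallest exponent giving 1 is 165.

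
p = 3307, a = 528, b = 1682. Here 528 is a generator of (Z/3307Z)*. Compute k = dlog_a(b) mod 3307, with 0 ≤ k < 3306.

Baby-step giant-step with m = ceil(sqrt(3306)) = 58.
Baby table (528^j mod 3307 for j=0..57):
  0:1  1:528  2:996  3:75  4:3223  5:1946  6:2318  7:314
  8:442  9:1886  10:401  11:80  12:2556  13:312  14:2693  15:3201
  16:251  17:248  18:1971  19:2290  20:2065  21:2317  22:3093  23:2753
  24:1811  25:485  26:1441  27:238  28:3305  29:2251  30:1315  31:3157
  32:168  33:2722  34:1978  35:2679  36:2423  37:2842  38:2505  39:3147
  40:1502  41:2683  42:1228  43:212  44:2805  45:2811  46:2672  47:2034
  48:2484  49:1980  50:428  51:1108  52:2992  53:2337  54:425  55:2831
  56:4  57:2112
Giant step factor: 528^(-58) ≡ 1060 (mod 3307).
Scan 1682·1060^i mod 3307 for i = 0, 1, …:
  i=0: 1682   i=1: 447   i=2: 919   i=3: 1882
  i=4: 799   i=5: 348   i=6: 1803   i=7: 3041
  i=8: 2442   i=9: 2446     …   i=46: 300
  i=47: 528
Match at i=47, j=1: k = 47·58 + 1 = 2727.

2727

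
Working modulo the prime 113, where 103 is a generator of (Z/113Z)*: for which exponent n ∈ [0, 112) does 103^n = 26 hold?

110

Baby-step giant-step with m = ceil(sqrt(112)) = 11.
Baby table (103^j mod 113 for j=0..10):
  0:1  1:103  2:100  3:17  4:56  5:5  6:63  7:48
  8:85  9:54  10:25
Giant step factor: 103^(-11) ≡ 80 (mod 113).
Scan 26·80^i mod 113 for i = 0, 1, …:
  i=0: 26   i=1: 46   i=2: 64   i=3: 35
  i=4: 88   i=5: 34   i=6: 8   i=7: 75
  i=8: 11   i=9: 89   i=10: 1
Match at i=10, j=0: n = 10·11 + 0 = 110.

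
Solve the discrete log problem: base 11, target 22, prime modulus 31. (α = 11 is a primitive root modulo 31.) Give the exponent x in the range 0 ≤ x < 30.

19

Successive powers of 11 modulo 31:
  11^0=1  11^1=11  11^2=28  11^3=29  11^4=9  11^5=6
  11^6=4  11^7=13  11^8=19  11^9=23  11^10=5  11^11=24
  11^12=16  11^13=21  11^14=14  11^15=30  11^16=20  11^17=3
  11^18=2  11^19=22
So 11^19 ≡ 22 (mod 31), giving x = 19.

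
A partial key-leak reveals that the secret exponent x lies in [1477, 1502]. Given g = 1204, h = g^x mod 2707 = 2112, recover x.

1480

Compute 1204^1477 mod 2707 = 1992, then multiply by 1204 repeatedly:
  1204^1477=1992  1204^1478=2673  1204^1479=2376  1204^1480=2112
Found 2112 at exponent 1480.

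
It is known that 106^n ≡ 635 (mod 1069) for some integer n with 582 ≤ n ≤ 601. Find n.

587

Compute 106^582 mod 1069 = 146, then multiply by 106 repeatedly:
  106^582=146  106^583=510  106^584=610  106^585=520  106^586=601
  106^587=635
Found 635 at exponent 587.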